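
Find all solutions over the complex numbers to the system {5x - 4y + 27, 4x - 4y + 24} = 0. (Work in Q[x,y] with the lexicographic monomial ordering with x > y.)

Compute a lex Gröbner basis by Buchberger's algorithm.
f_1 = 5x - 4y + 27, LT = x.
f_2 = 4x - 4y + 24, LT = x.

S(f_1,f_2): lcm = x. S = 1/5y - 3/5.
  leading term y: no divisor's leading term divides it; move 1/5y to the remainder.
  leading term 1: no divisor's leading term divides it; move -3/5 to the remainder.
  remainder 1/5y - 3/5 ≠ 0; add h_3 = 1/5y - 3/5 to the basis.

The other S-polynomials (S(f_1,h_3), S(f_2,h_3)) all reduce to 0 modulo the current basis, so we have a Gröbner basis.
Inter-reduce: drop elements whose leading term is divisible by another's, tail-reduce, and make monic.
Reduced Gröbner basis: {x + 3, y - 3}.

Since the basis is lex-ordered, y - 3 is univariate in y. Its roots are {3}. Back-substituting each root into the other basis elements fixes the other coordinates.
  y = 3: the earlier basis element becomes x + 3 = 0, giving x = -3 — point (-3, 3).

{(-3, 3)}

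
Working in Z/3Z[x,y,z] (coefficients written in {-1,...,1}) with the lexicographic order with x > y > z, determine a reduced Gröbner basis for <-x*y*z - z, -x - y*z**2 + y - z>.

The reduced Gröbner basis is the canonical form of the ideal for this ordering.

f_1 = -x*y*z - z, LT = x*y*z.
f_2 = -x - y*z**2 + y - z, LT = x.

S(f_1,f_2): lcm = x*y*z. S = -y**2*z**3 + y**2*z - y*z**2 + z.
  reduce S modulo (f_1, f_2):
  remainder -y**2*z**3 + y**2*z - y*z**2 + z ≠ 0; add g_3 = -y**2*z**3 + y**2*z - y*z**2 + z to the basis.

The other S-polynomials (S(f_1,g_3), S(f_2,g_3)) all reduce to 0 modulo the current basis, so we have a Gröbner basis.
Inter-reduce: drop elements whose leading term is divisible by another's, tail-reduce, and make monic.

G = {x + y*z**2 - y + z, y**2*z**3 - y**2*z + y*z**2 - z}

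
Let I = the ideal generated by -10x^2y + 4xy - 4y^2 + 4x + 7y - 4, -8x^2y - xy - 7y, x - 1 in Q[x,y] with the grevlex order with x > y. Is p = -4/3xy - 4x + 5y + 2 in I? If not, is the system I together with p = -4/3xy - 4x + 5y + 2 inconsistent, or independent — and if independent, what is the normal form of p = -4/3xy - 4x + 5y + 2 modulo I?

First compute the reduced Gröbner basis of I by Buchberger's algorithm.
f_1 = -10x^2y + 4xy - 4y^2 + 4x + 7y - 4, LT = x^2y.
f_2 = -8x^2y - xy - 7y, LT = x^2y.
f_3 = x - 1, LT = x.

S(f_1,f_2): lcm = x^2y. S = -21/40xy + 2/5y^2 - 2/5x - 63/40y + 2/5.
  leading term xy: subtract (-21/40y)·f_3 from -21/40xy + 2/5y^2 - 2/5x - 63/40y + 2/5 → 2/5y^2 - 2/5x - 21/10y + 2/5
  leading term y^2: no divisor's leading term divides it; move 2/5y^2 to the remainder.
  leading term x: subtract (-2/5)·f_3 from -2/5x - 21/10y + 2/5 → -21/10y
  leading term y: no divisor's leading term divides it; move -21/10y to the remainder.
  remainder 2/5y^2 - 21/10y ≠ 0; add h_4 = 2/5y^2 - 21/10y to the basis.

S(f_1,f_3): lcm = x^2y. S = 3/5xy + 2/5y^2 - 2/5x - 7/10y + 2/5.
  leading term xy: subtract (3/5y)·f_3 from 3/5xy + 2/5y^2 - 2/5x - 7/10y + 2/5 → 2/5y^2 - 2/5x - 1/10y + 2/5
  leading term y^2: subtract (1)·h_4 from 2/5y^2 - 2/5x - 1/10y + 2/5 → -2/5x + 2y + 2/5
  leading term x: subtract (-2/5)·f_3 from -2/5x + 2y + 2/5 → 2y
  leading term y: no divisor's leading term divides it; move 2y to the remainder.
  remainder 2y ≠ 0; add h_5 = 2y to the basis.

The other S-polynomials (S(f_2,f_3), S(f_1,h_4), S(f_2,h_4), S(f_3,h_4), S(f_1,h_5), S(f_2,h_5), S(f_3,h_5), S(h_4,h_5)) all reduce to 0 modulo the current basis, so we have a Gröbner basis.
Inter-reduce: drop elements whose leading term is divisible by another's, tail-reduce, and make monic.
Reduced Gröbner basis: {x - 1, y}.
Label its elements g_1 = x - 1, g_2 = y.

Reduce p = -4/3xy - 4x + 5y + 2 modulo G:
  leading term xy: subtract (-4/3y)·g_1 from -4/3xy - 4x + 5y + 2 → -4x + 11/3y + 2
  leading term x: subtract (-4)·g_1 from -4x + 11/3y + 2 → 11/3y - 2
  leading term y: subtract (11/3)·g_2 from 11/3y - 2 → -2
  leading term 1: no divisor's leading term divides it; move -2 to the remainder.
  normal form = -2.
The normal form is nonzero, so p ∉ I. Since p minus its normal form lies in I, I + (p) = I + (r) where r = -2; decide whether this ideal is the whole ring.
Here r = -2 is a nonzero constant, hence a unit: 1 ∈ I + (p), the Gröbner basis of I + (p) is {1}, and the enlarged system has no common solution — adjoining p is inconsistent.

Adjoining -4/3xy - 4x + 5y + 2 makes the ideal the whole ring: the system is inconsistent.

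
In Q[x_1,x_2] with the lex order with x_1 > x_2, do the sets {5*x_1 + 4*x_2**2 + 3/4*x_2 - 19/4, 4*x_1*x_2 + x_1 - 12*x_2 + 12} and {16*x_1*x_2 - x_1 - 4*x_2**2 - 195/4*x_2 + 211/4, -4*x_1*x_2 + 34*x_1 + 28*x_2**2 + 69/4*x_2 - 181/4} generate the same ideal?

Equality of ideals is decidable: compute both reduced Gröbner bases (unique for the ordering) and check whether they agree.
Buchberger on the first generating set:
f_1 = 5*x_1 + 4*x_2**2 + 3/4*x_2 - 19/4, LT = x_1.
f_2 = 4*x_1*x_2 + x_1 - 12*x_2 + 12, LT = x_1*x_2.

S(f_1,f_2): lcm = x_1*x_2. S = -1/4*x_1 + 4/5*x_2**3 + 3/20*x_2**2 + 41/20*x_2 - 3.
  reduce S modulo (f_1, f_2):
  remainder 4/5*x_2**3 + 7/20*x_2**2 + 167/80*x_2 - 259/80 ≠ 0; add g_3 = 4/5*x_2**3 + 7/20*x_2**2 + 167/80*x_2 - 259/80 to the basis.

The other S-polynomials (S(f_1,g_3), S(f_2,g_3)) all reduce to 0 modulo the current basis, so we have a Gröbner basis.
Inter-reduce: drop elements whose leading term is divisible by another's, tail-reduce, and make monic.
Reduced Gröbner basis: {x_1 + 4/5*x_2**2 + 3/20*x_2 - 19/20, x_2**3 + 7/16*x_2**2 + 167/64*x_2 - 259/64}.

Buchberger on the second generating set:
h_1 = 16*x_1*x_2 - x_1 - 4*x_2**2 - 195/4*x_2 + 211/4, LT = x_1*x_2.
h_2 = -4*x_1*x_2 + 34*x_1 + 28*x_2**2 + 69/4*x_2 - 181/4, LT = x_1*x_2.

S(h_1,h_2): lcm = x_1*x_2. S = 135/16*x_1 + 27/4*x_2**2 + 81/64*x_2 - 513/64.
  reduce S modulo (h_1, h_2):
  remainder 135/16*x_1 + 27/4*x_2**2 + 81/64*x_2 - 513/64 ≠ 0; add k_3 = 135/16*x_1 + 27/4*x_2**2 + 81/64*x_2 - 513/64 to the basis.

S(h_1,k_3): lcm = x_1*x_2. S = -1/16*x_1 - 4/5*x_2**3 - 2/5*x_2**2 - 671/320*x_2 + 211/64.
  reduce S modulo (h_1, h_2, k_3):
  remainder -4/5*x_2**3 - 7/20*x_2**2 - 167/80*x_2 + 259/80 ≠ 0; add k_4 = -4/5*x_2**3 - 7/20*x_2**2 - 167/80*x_2 + 259/80 to the basis.

The other S-polynomials (S(h_2,k_3), S(h_1,k_4), S(h_2,k_4), S(k_3,k_4)) all reduce to 0 modulo the current basis, so we have a Gröbner basis.
Inter-reduce: drop elements whose leading term is divisible by another's, tail-reduce, and make monic.
Reduced Gröbner basis: {x_1 + 4/5*x_2**2 + 3/20*x_2 - 19/20, x_2**3 + 7/16*x_2**2 + 167/64*x_2 - 259/64}.

Same reduced basis, so the two generating sets span the same ideal.

Yes, the ideals are equal.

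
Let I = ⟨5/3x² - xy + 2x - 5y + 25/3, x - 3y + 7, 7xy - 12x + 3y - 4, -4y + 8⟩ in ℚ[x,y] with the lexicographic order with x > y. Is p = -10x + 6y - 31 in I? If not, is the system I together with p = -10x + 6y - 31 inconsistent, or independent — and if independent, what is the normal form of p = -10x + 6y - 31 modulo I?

Adjoining -10x + 6y - 31 makes the ideal the whole ring: the system is inconsistent.

First compute the reduced Gröbner basis of I by Buchberger's algorithm.
f_1 = 5/3x² - xy + 2x - 5y + 25/3, LT = x².
f_2 = x - 3y + 7, LT = x.
f_3 = 7xy - 12x + 3y - 4, LT = xy.
f_4 = -4y + 8, LT = y.

The S-polynomials (S(f_1,f_2), S(f_1,f_3), S(f_1,f_4), S(f_2,f_3), S(f_2,f_4), S(f_3,f_4)) all reduce to 0 modulo the current basis, so we have a Gröbner basis.
Inter-reduce: drop elements whose leading term is divisible by another's, tail-reduce, and make monic.
Reduced Gröbner basis: {x + 1, y - 2}.
Label its elements g_1 = x + 1, g_2 = y - 2.

Reduce p = -10x + 6y - 31 modulo G:
  leading term x: subtract (-10)·g_1 from -10x + 6y - 31 → 6y - 21
  leading term y: subtract (6)·g_2 from 6y - 21 → -9
  leading term 1: no divisor's leading term divides it; move -9 to the remainder.
  normal form = -9.
The normal form is nonzero, so p ∉ I. Since p minus its normal form lies in I, I + (p) = I + (r) where r = -9; decide whether this ideal is the whole ring.
Here r = -9 is a nonzero constant, hence a unit: 1 ∈ I + (p), the Gröbner basis of I + (p) is {1}, and the enlarged system has no common solution — adjoining p is inconsistent.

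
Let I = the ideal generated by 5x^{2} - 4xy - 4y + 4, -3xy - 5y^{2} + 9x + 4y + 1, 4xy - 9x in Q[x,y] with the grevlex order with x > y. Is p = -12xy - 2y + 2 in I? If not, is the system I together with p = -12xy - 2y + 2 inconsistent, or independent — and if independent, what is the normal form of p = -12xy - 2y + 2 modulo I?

First compute the reduced Gröbner basis of I by Buchberger's algorithm.
f_1 = 5x^{2} - 4xy - 4y + 4, LT = x^{2}.
f_2 = -3xy - 5y^{2} + 9x + 4y + 1, LT = xy.
f_3 = 4xy - 9x, LT = xy.

S(f_1,f_2): lcm = x^{2}y. S = -\tfrac{37}{15}xy^{2} + 3x^{2} + \tfrac{4}{3}xy - \tfrac{4}{5}y^{2} + \tfrac{1}{3}x + \tfrac{4}{5}y.
  leading term xy^{2}: subtract (\tfrac{37}{45}y)·f_2 from -\tfrac{37}{15}xy^{2} + 3x^{2} + \tfrac{4}{3}xy - \tfrac{4}{5}y^{2} + \tfrac{1}{3}x + \tfrac{4}{5}y → \tfrac{37}{9}y^{3} + 3x^{2} - \tfrac{91}{15}xy - \tfrac{184}{45}y^{2} + \tfrac{1}{3}x - \tfrac{1}{45}y
  leading term y^{3}: no divisor's leading term divides it; move \tfrac{37}{9}y^{3} to the remainder.
  leading term x^{2}: subtract (\tfrac{3}{5})·f_1 from 3x^{2} - \tfrac{91}{15}xy - \tfrac{184}{45}y^{2} + \tfrac{1}{3}x - \tfrac{1}{45}y → -\tfrac{11}{3}xy - \tfrac{184}{45}y^{2} + \tfrac{1}{3}x + \tfrac{107}{45}y - \tfrac{12}{5}
  leading term xy: subtract (\tfrac{11}{9})·f_2 from -\tfrac{11}{3}xy - \tfrac{184}{45}y^{2} + \tfrac{1}{3}x + \tfrac{107}{45}y - \tfrac{12}{5} → \tfrac{91}{45}y^{2} - \tfrac{32}{3}x - \tfrac{113}{45}y - \tfrac{163}{45}
  leading term y^{2}: no divisor's leading term divides it; move \tfrac{91}{45}y^{2} to the remainder.
  leading term x: no divisor's leading term divides it; move -\tfrac{32}{3}x to the remainder.
  leading term y: no divisor's leading term divides it; move -\tfrac{113}{45}y to the remainder.
  leading term 1: no divisor's leading term divides it; move -\tfrac{163}{45} to the remainder.
  remainder \tfrac{37}{9}y^{3} + \tfrac{91}{45}y^{2} - \tfrac{32}{3}x - \tfrac{113}{45}y - \tfrac{163}{45} ≠ 0; add h_4 = \tfrac{37}{9}y^{3} + \tfrac{91}{45}y^{2} - \tfrac{32}{3}x - \tfrac{113}{45}y - \tfrac{163}{45} to the basis.

S(f_1,f_3): lcm = x^{2}y. S = -\tfrac{4}{5}xy^{2} + \tfrac{9}{4}x^{2} - \tfrac{4}{5}y^{2} + \tfrac{4}{5}y.
  leading term xy^{2}: subtract (\tfrac{4}{15}y)·f_2 from -\tfrac{4}{5}xy^{2} + \tfrac{9}{4}x^{2} - \tfrac{4}{5}y^{2} + \tfrac{4}{5}y → \tfrac{4}{3}y^{3} + \tfrac{9}{4}x^{2} - \tfrac{12}{5}xy - \tfrac{28}{15}y^{2} + \tfrac{8}{15}y
  leading term y^{3}: subtract (\tfrac{12}{37})·h_4 from \tfrac{4}{3}y^{3} + \tfrac{9}{4}x^{2} - \tfrac{12}{5}xy - \tfrac{28}{15}y^{2} + \tfrac{8}{15}y → \tfrac{9}{4}x^{2} - \tfrac{12}{5}xy - \tfrac{280}{111}y^{2} + \tfrac{128}{37}x + \tfrac{748}{555}y + \tfrac{652}{555}
  leading term x^{2}: subtract (\tfrac{9}{20})·f_1 from \tfrac{9}{4}x^{2} - \tfrac{12}{5}xy - \tfrac{280}{111}y^{2} + \tfrac{128}{37}x + \tfrac{748}{555}y + \tfrac{652}{555} → -\tfrac{3}{5}xy - \tfrac{280}{111}y^{2} + \tfrac{128}{37}x + \tfrac{1747}{555}y - \tfrac{347}{555}
  leading term xy: subtract (\tfrac{1}{5})·f_2 from -\tfrac{3}{5}xy - \tfrac{280}{111}y^{2} + \tfrac{128}{37}x + \tfrac{1747}{555}y - \tfrac{347}{555} → -\tfrac{169}{111}y^{2} + \tfrac{307}{185}x + \tfrac{1303}{555}y - \tfrac{458}{555}
  leading term y^{2}: no divisor's leading term divides it; move -\tfrac{169}{111}y^{2} to the remainder.
  leading term x: no divisor's leading term divides it; move \tfrac{307}{185}x to the remainder.
  leading term y: no divisor's leading term divides it; move \tfrac{1303}{555}y to the remainder.
  leading term 1: no divisor's leading term divides it; move -\tfrac{458}{555} to the remainder.
  remainder -\tfrac{169}{111}y^{2} + \tfrac{307}{185}x + \tfrac{1303}{555}y - \tfrac{458}{555} ≠ 0; add h_5 = -\tfrac{169}{111}y^{2} + \tfrac{307}{185}x + \tfrac{1303}{555}y - \tfrac{458}{555} to the basis.

S(f_2,f_3): lcm = xy. S = \tfrac{5}{3}y^{2} - \tfrac{3}{4}x - \tfrac{4}{3}y - \tfrac{1}{3}.
  leading term y^{2}: subtract (-\tfrac{185}{169})·h_5 from \tfrac{5}{3}y^{2} - \tfrac{3}{4}x - \tfrac{4}{3}y - \tfrac{1}{3} → \tfrac{721}{676}x + \tfrac{209}{169}y - \tfrac{209}{169}
  leading term x: no divisor's leading term divides it; move \tfrac{721}{676}x to the remainder.
  leading term y: no divisor's leading term divides it; move \tfrac{209}{169}y to the remainder.
  leading term 1: no divisor's leading term divides it; move -\tfrac{209}{169} to the remainder.
  remainder \tfrac{721}{676}x + \tfrac{209}{169}y - \tfrac{209}{169} ≠ 0; add h_6 = \tfrac{721}{676}x + \tfrac{209}{169}y - \tfrac{209}{169} to the basis.

S(f_3,h_4): lcm = xy^{3}. S = -\tfrac{2029}{740}xy^{2} + \tfrac{96}{37}x^{2} + \tfrac{113}{185}xy + \tfrac{163}{185}x.
  leading term xy^{2}: subtract (\tfrac{2029}{2220}y)·f_2 from -\tfrac{2029}{740}xy^{2} + \tfrac{96}{37}x^{2} + \tfrac{113}{185}xy + \tfrac{163}{185}x → \tfrac{2029}{444}y^{3} + \tfrac{96}{37}x^{2} - \tfrac{1127}{148}xy - \tfrac{2029}{555}y^{2} + \tfrac{163}{185}x - \tfrac{2029}{2220}y
  leading term y^{3}: subtract (\tfrac{6087}{5476})·h_4 from \tfrac{2029}{444}y^{3} + \tfrac{96}{37}x^{2} - \tfrac{1127}{148}xy - \tfrac{2029}{555}y^{2} + \tfrac{163}{185}x - \tfrac{2029}{2220}y → \tfrac{96}{37}x^{2} - \tfrac{1127}{148}xy - \tfrac{484931}{82140}y^{2} + \tfrac{87191}{6845}x + \tfrac{38551}{20535}y + \tfrac{330727}{82140}
  leading term x^{2}: subtract (\tfrac{96}{185})·f_1 from \tfrac{96}{37}x^{2} - \tfrac{1127}{148}xy - \tfrac{484931}{82140}y^{2} + \tfrac{87191}{6845}x + \tfrac{38551}{20535}y + \tfrac{330727}{82140} → -\tfrac{4099}{740}xy - \tfrac{484931}{82140}y^{2} + \tfrac{87191}{6845}x + \tfrac{16235}{4107}y + \tfrac{160231}{82140}
  leading term xy: subtract (\tfrac{4099}{2220})·f_2 from -\tfrac{4099}{740}xy - \tfrac{484931}{82140}y^{2} + \tfrac{87191}{6845}x + \tfrac{16235}{4107}y + \tfrac{160231}{82140} → \tfrac{22782}{6845}y^{2} - \tfrac{21245}{5476}x - \tfrac{23496}{6845}y + \tfrac{714}{6845}
  leading term y^{2}: subtract (-\tfrac{68346}{31265})·h_5 from \tfrac{22782}{6845}y^{2} - \tfrac{21245}{5476}x - \tfrac{23496}{6845}y + \tfrac{714}{6845} → -\tfrac{157601}{625300}x + \tfrac{265698}{156325}y - \tfrac{265698}{156325}
  leading term x: subtract (-\tfrac{157601}{666925})·h_6 from -\tfrac{157601}{625300}x + \tfrac{265698}{156325}y - \tfrac{265698}{156325} → \tfrac{1328443}{666925}y - \tfrac{1328443}{666925}
  leading term y: no divisor's leading term divides it; move \tfrac{1328443}{666925}y to the remainder.
  leading term 1: no divisor's leading term divides it; move -\tfrac{1328443}{666925} to the remainder.
  remainder \tfrac{1328443}{666925}y - \tfrac{1328443}{666925} ≠ 0; add h_7 = \tfrac{1328443}{666925}y - \tfrac{1328443}{666925} to the basis.

The other S-polynomials (S(f_1,h_4), S(f_2,h_4), S(f_1,h_5), S(f_2,h_5), S(f_3,h_5), S(h_4,h_5), S(f_1,h_6), S(f_2,h_6), S(f_3,h_6), S(h_4,h_6), S(h_5,h_6), S(f_1,h_7), S(f_2,h_7), S(f_3,h_7), S(h_4,h_7), S(h_5,h_7), S(h_6,h_7)) all reduce to 0 modulo the current basis, so we have a Gröbner basis.
Inter-reduce: drop elements whose leading term is divisible by another's, tail-reduce, and make monic.
Reduced Gröbner basis: {x, y - 1}.
Label its elements g_1 = x, g_2 = y - 1.

Reduce p = -12xy - 2y + 2 modulo G:
  leading term xy: subtract (-12y)·g_1 from -12xy - 2y + 2 → -2y + 2
  leading term y: subtract (-2)·g_2 from -2y + 2 → 0
  normal form = 0.
Since the normal form is 0, p ∈ I.

The remainder on division by a Gröbner basis is unique — it is the normal form.

-12xy - 2y + 2 lies in I (it reduces to 0).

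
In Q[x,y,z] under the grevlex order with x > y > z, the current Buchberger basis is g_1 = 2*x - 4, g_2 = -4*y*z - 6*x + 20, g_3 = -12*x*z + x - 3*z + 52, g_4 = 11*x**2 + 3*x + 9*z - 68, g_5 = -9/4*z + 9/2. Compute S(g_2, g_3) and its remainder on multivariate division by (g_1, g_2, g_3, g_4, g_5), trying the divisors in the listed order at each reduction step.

S(g_2, g_3) = 3/2*x**2 + 1/12*x*y - 1/4*y*z - 5*x + 13/3*y; remainder on division = 9/2*y - 9/2.

lcm(LM(g_2), LM(g_3)) = x*y*z.
S = (lcm/LT(g_2))·g_2 − (lcm/LT(g_3))·g_3 = 3/2*x**2 + 1/12*x*y - 1/4*y*z - 5*x + 13/3*y.
Reduce S modulo (g_1, g_2, g_3, g_4, g_5) in that order:
  leading term x**2: subtract (3/4*x)·g_1 from 3/2*x**2 + 1/12*x*y - 1/4*y*z - 5*x + 13/3*y → 1/12*x*y - 1/4*y*z - 2*x + 13/3*y
  leading term x*y: subtract (1/24*y)·g_1 from 1/12*x*y - 1/4*y*z - 2*x + 13/3*y → -1/4*y*z - 2*x + 9/2*y
  leading term y*z: subtract (1/16)·g_2 from -1/4*y*z - 2*x + 9/2*y → -13/8*x + 9/2*y - 5/4
  leading term x: subtract (-13/16)·g_1 from -13/8*x + 9/2*y - 5/4 → 9/2*y - 9/2
  leading term y: no divisor's leading term divides it; move 9/2*y to the remainder.
  leading term 1: no divisor's leading term divides it; move -9/2 to the remainder.
The remainder 9/2*y - 9/2 is nonzero, so it would be added as the next basis element.
An S-polynomial is built so that the two leading terms cancel; whether anything survives reduction is exactly the Gröbner-basis criterion.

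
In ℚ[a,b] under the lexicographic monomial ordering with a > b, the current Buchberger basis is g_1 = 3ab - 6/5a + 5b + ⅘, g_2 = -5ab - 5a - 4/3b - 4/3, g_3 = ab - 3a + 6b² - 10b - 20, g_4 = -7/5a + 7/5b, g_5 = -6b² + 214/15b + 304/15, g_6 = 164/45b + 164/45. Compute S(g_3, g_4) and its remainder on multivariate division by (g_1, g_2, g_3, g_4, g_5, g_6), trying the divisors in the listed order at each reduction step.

lcm(LM(g_3), LM(g_4)) = ab.
S = (lcm/LT(g_3))·g_3 − (lcm/LT(g_4))·g_4 = -3a + 7b² - 10b - 20.
Reduce S modulo (g_1, g_2, g_3, g_4, g_5, g_6) in that order:
  leading term a: subtract (15/7)·g_4 from -3a + 7b² - 10b - 20 → 7b² - 13b - 20
  leading term b²: subtract (-7/6)·g_5 from 7b² - 13b - 20 → 164/45b + 164/45
  leading term b: subtract (1)·g_6 from 164/45b + 164/45 → 0
The remainder is 0, so this S-polynomial contributes no new basis element.
An S-polynomial is built so that the two leading terms cancel; whether anything survives reduction is exactly the Gröbner-basis criterion.

S(g_3, g_4) = -3a + 7b² - 10b - 20; remainder on division = 0.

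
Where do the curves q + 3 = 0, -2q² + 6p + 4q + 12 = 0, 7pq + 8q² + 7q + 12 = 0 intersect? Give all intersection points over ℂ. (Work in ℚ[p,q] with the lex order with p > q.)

Compute a lex Gröbner basis by Buchberger's algorithm.
f_1 = q + 3, LT = q.
f_2 = 6p - 2q² + 4q + 12, LT = p.
f_3 = 7pq + 8q² + 7q + 12, LT = pq.

The S-polynomials (S(f_1,f_2), S(f_1,f_3), S(f_2,f_3)) all reduce to 0 modulo the current basis, so we have a Gröbner basis.
Inter-reduce: drop elements whose leading term is divisible by another's, tail-reduce, and make monic.
Reduced Gröbner basis: {p - 3, q + 3}.

The lex basis is triangular: the last element involves only q. Solving q + 3 = 0 gives q ∈ {-3}; substituting each value into the earlier elements determines the remaining variables.
  q = -3: the earlier basis element becomes p - 3 = 0, giving p = 3 — point (3, -3).
Each listed point satisfies every original equation (direct substitution).

{(3, -3)}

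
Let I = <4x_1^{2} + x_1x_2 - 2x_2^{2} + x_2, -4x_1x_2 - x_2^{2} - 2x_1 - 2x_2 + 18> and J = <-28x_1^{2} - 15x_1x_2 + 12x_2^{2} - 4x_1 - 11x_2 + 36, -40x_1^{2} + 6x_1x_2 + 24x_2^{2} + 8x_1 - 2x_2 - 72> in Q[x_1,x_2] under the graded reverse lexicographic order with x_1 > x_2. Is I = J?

For a fixed monomial order, each ideal has a unique reduced Gröbner basis; comparing bases decides equality.
Buchberger on the first generating set:
f_1 = 4x_1^{2} + x_1x_2 - 2x_2^{2} + x_2, LT = x_1^{2}.
f_2 = -4x_1x_2 - x_2^{2} - 2x_1 - 2x_2 + 18, LT = x_1x_2.

S(f_1,f_2): lcm = x_1^{2}x_2. S = -\tfrac{1}{2}x_2^{3} - \tfrac{1}{2}x_1^{2} - \tfrac{1}{2}x_1x_2 + \tfrac{1}{4}x_2^{2} + \tfrac{9}{2}x_1.
  reduce S modulo (f_1, f_2):
  remainder -\tfrac{1}{2}x_2^{3} + \tfrac{3}{32}x_2^{2} + \tfrac{75}{16}x_1 + \tfrac{5}{16}x_2 - \tfrac{27}{16} ≠ 0; add g_3 = -\tfrac{1}{2}x_2^{3} + \tfrac{3}{32}x_2^{2} + \tfrac{75}{16}x_1 + \tfrac{5}{16}x_2 - \tfrac{27}{16} to the basis.

The other S-polynomials (S(f_1,g_3), S(f_2,g_3)) all reduce to 0 modulo the current basis, so we have a Gröbner basis.
Inter-reduce: drop elements whose leading term is divisible by another's, tail-reduce, and make monic.
Reduced Gröbner basis: {x_2^{3} - \tfrac{3}{16}x_2^{2} - \tfrac{75}{8}x_1 - \tfrac{5}{8}x_2 + \tfrac{27}{8}, x_1^{2} - \tfrac{9}{16}x_2^{2} - \tfrac{1}{8}x_1 + \tfrac{1}{8}x_2 + \tfrac{9}{8}, x_1x_2 + \tfrac{1}{4}x_2^{2} + \tfrac{1}{2}x_1 + \tfrac{1}{2}x_2 - \tfrac{9}{2}}.

Buchberger on the second generating set:
h_1 = -28x_1^{2} - 15x_1x_2 + 12x_2^{2} - 4x_1 - 11x_2 + 36, LT = x_1^{2}.
h_2 = -40x_1^{2} + 6x_1x_2 + 24x_2^{2} + 8x_1 - 2x_2 - 72, LT = x_1^{2}.

S(h_1,h_2): lcm = x_1^{2}. S = \tfrac{24}{35}x_1x_2 + \tfrac{6}{35}x_2^{2} + \tfrac{12}{35}x_1 + \tfrac{12}{35}x_2 - \tfrac{108}{35}.
  reduce S modulo (h_1, h_2):
  remainder \tfrac{24}{35}x_1x_2 + \tfrac{6}{35}x_2^{2} + \tfrac{12}{35}x_1 + \tfrac{12}{35}x_2 - \tfrac{108}{35} ≠ 0; add k_3 = \tfrac{24}{35}x_1x_2 + \tfrac{6}{35}x_2^{2} + \tfrac{12}{35}x_1 + \tfrac{12}{35}x_2 - \tfrac{108}{35} to the basis.

S(h_1,k_3): lcm = x_1^{2}x_2. S = \tfrac{2}{7}x_1x_2^{2} - \tfrac{3}{7}x_2^{3} - \tfrac{1}{2}x_1^{2} - \tfrac{5}{14}x_1x_2 + \tfrac{11}{28}x_2^{2} + \tfrac{9}{2}x_1 - \tfrac{9}{7}x_2.
  reduce S modulo (h_1, h_2, k_3):
  remainder -\tfrac{1}{2}x_2^{3} + \tfrac{3}{32}x_2^{2} + \tfrac{75}{16}x_1 + \tfrac{5}{16}x_2 - \tfrac{27}{16} ≠ 0; add k_4 = -\tfrac{1}{2}x_2^{3} + \tfrac{3}{32}x_2^{2} + \tfrac{75}{16}x_1 + \tfrac{5}{16}x_2 - \tfrac{27}{16} to the basis.

The other S-polynomials (S(h_2,k_3), S(h_1,k_4), S(h_2,k_4), S(k_3,k_4)) all reduce to 0 modulo the current basis, so we have a Gröbner basis.
Inter-reduce: drop elements whose leading term is divisible by another's, tail-reduce, and make monic.
Reduced Gröbner basis: {x_2^{3} - \tfrac{3}{16}x_2^{2} - \tfrac{75}{8}x_1 - \tfrac{5}{8}x_2 + \tfrac{27}{8}, x_1^{2} - \tfrac{9}{16}x_2^{2} - \tfrac{1}{8}x_1 + \tfrac{1}{8}x_2 + \tfrac{9}{8}, x_1x_2 + \tfrac{1}{4}x_2^{2} + \tfrac{1}{2}x_1 + \tfrac{1}{2}x_2 - \tfrac{9}{2}}.

These coincide, so the ideals are equal.

Yes, the ideals are equal.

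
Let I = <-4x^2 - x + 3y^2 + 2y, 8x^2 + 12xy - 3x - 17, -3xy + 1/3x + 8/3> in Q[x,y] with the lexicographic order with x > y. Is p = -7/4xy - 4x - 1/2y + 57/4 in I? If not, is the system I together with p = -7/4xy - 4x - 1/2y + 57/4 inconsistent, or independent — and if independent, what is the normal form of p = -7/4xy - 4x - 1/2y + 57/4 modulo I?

Adjoining -7/4xy - 4x - 1/2y + 57/4 makes the ideal the whole ring: the system is inconsistent.

First compute the reduced Gröbner basis of I by Buchberger's algorithm.
f_1 = -4x^2 - x + 3y^2 + 2y, LT = x^2.
f_2 = 8x^2 + 12xy - 3x - 17, LT = x^2.
f_3 = -3xy + 1/3x + 8/3, LT = xy.

S(f_1,f_2): lcm = x^2. S = -3/2xy + 5/8x - 3/4y^2 - 1/2y + 17/8.
  leading term xy: subtract (1/2)·f_3 from -3/2xy + 5/8x - 3/4y^2 - 1/2y + 17/8 → 11/24x - 3/4y^2 - 1/2y + 19/24
  leading term x: no divisor's leading term divides it; move 11/24x to the remainder.
  leading term y^2: no divisor's leading term divides it; move -3/4y^2 to the remainder.
  leading term y: no divisor's leading term divides it; move -1/2y to the remainder.
  leading term 1: no divisor's leading term divides it; move 19/24 to the remainder.
  remainder 11/24x - 3/4y^2 - 1/2y + 19/24 ≠ 0; add h_4 = 11/24x - 3/4y^2 - 1/2y + 19/24 to the basis.

S(f_1,f_3): lcm = x^2y. S = 1/9x^2 + 1/4xy + 8/9x - 3/4y^3 - 1/2y^2.
  leading term x^2: subtract (-1/36)·f_1 from 1/9x^2 + 1/4xy + 8/9x - 3/4y^3 - 1/2y^2 → 1/4xy + 31/36x - 3/4y^3 - 5/12y^2 + 1/18y
  leading term xy: subtract (-1/12)·f_3 from 1/4xy + 31/36x - 3/4y^3 - 5/12y^2 + 1/18y → 8/9x - 3/4y^3 - 5/12y^2 + 1/18y + 2/9
  leading term x: subtract (64/33)·h_4 from 8/9x - 3/4y^3 - 5/12y^2 + 1/18y + 2/9 → -3/4y^3 + 137/132y^2 + 203/198y - 130/99
  leading term y^3: no divisor's leading term divides it; move -3/4y^3 to the remainder.
  leading term y^2: no divisor's leading term divides it; move 137/132y^2 to the remainder.
  leading term y: no divisor's leading term divides it; move 203/198y to the remainder.
  leading term 1: no divisor's leading term divides it; move -130/99 to the remainder.
  remainder -3/4y^3 + 137/132y^2 + 203/198y - 130/99 ≠ 0; add h_5 = -3/4y^3 + 137/132y^2 + 203/198y - 130/99 to the basis.

S(f_2,f_3): lcm = x^2y. S = 1/9x^2 + 3/2xy^2 - 3/8xy + 8/9x - 17/8y.
  leading term x^2: subtract (-1/36)·f_1 from 1/9x^2 + 3/2xy^2 - 3/8xy + 8/9x - 17/8y → 3/2xy^2 - 3/8xy + 31/36x + 1/12y^2 - 149/72y
  leading term xy^2: subtract (-1/2y)·f_3 from 3/2xy^2 - 3/8xy + 31/36x + 1/12y^2 - 149/72y → -5/24xy + 31/36x + 1/12y^2 - 53/72y
  leading term xy: subtract (5/72)·f_3 from -5/24xy + 31/36x + 1/12y^2 - 53/72y → 181/216x + 1/12y^2 - 53/72y - 5/27
  leading term x: subtract (181/99)·h_4 from 181/216x + 1/12y^2 - 53/72y - 5/27 → 16/11y^2 + 47/264y - 431/264
  leading term y^2: no divisor's leading term divides it; move 16/11y^2 to the remainder.
  leading term y: no divisor's leading term divides it; move 47/264y to the remainder.
  leading term 1: no divisor's leading term divides it; move -431/264 to the remainder.
  remainder 16/11y^2 + 47/264y - 431/264 ≠ 0; add h_6 = 16/11y^2 + 47/264y - 431/264 to the basis.

S(f_1,h_4): lcm = x^2. S = 18/11xy^2 + 12/11xy - 65/44x - 3/4y^2 - 1/2y.
  leading term xy^2: subtract (-6/11y)·f_3 from 18/11xy^2 + 12/11xy - 65/44x - 3/4y^2 - 1/2y → 14/11xy - 65/44x - 3/4y^2 + 21/22y
  leading term xy: subtract (-14/33)·f_3 from 14/11xy - 65/44x - 3/4y^2 + 21/22y → -529/396x - 3/4y^2 + 21/22y + 112/99
  leading term x: subtract (-1058/363)·h_4 from -529/396x - 3/4y^2 + 21/22y + 112/99 → -1421/484y^2 - 365/726y + 4993/1452
  leading term y^2: subtract (-1421/704)·h_6 from -1421/484y^2 - 365/726y + 4993/1452 → -2423/16896y + 2423/16896
  leading term y: no divisor's leading term divides it; move -2423/16896y to the remainder.
  leading term 1: no divisor's leading term divides it; move 2423/16896 to the remainder.
  remainder -2423/16896y + 2423/16896 ≠ 0; add h_7 = -2423/16896y + 2423/16896 to the basis.

The other S-polynomials (S(f_2,h_4), S(f_3,h_4), S(f_1,h_5), S(f_2,h_5), S(f_3,h_5), S(h_4,h_5), S(f_1,h_6), S(f_2,h_6), S(f_3,h_6), S(h_4,h_6), S(h_5,h_6), S(f_1,h_7), S(f_2,h_7), S(f_3,h_7), S(h_4,h_7), S(h_5,h_7), S(h_6,h_7)) all reduce to 0 modulo the current basis, so we have a Gröbner basis.
Inter-reduce: drop elements whose leading term is divisible by another's, tail-reduce, and make monic.
Reduced Gröbner basis: {x - 1, y - 1}.
Label its elements g_1 = x - 1, g_2 = y - 1.

Reduce p = -7/4xy - 4x - 1/2y + 57/4 modulo G:
  leading term xy: subtract (-7/4y)·g_1 from -7/4xy - 4x - 1/2y + 57/4 → -4x - 9/4y + 57/4
  leading term x: subtract (-4)·g_1 from -4x - 9/4y + 57/4 → -9/4y + 41/4
  leading term y: subtract (-9/4)·g_2 from -9/4y + 41/4 → 8
  leading term 1: no divisor's leading term divides it; move 8 to the remainder.
  normal form = 8.
The normal form is nonzero, so p ∉ I. Since p minus its normal form lies in I, I + (p) = I + (r) where r = 8; decide whether this ideal is the whole ring.
Here r = 8 is a nonzero constant, hence a unit: 1 ∈ I + (p), the Gröbner basis of I + (p) is {1}, and the enlarged system has no common solution — adjoining p is inconsistent.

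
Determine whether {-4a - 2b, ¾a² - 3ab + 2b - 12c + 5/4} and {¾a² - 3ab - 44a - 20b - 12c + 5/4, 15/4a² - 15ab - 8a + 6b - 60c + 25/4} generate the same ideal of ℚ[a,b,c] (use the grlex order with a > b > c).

Two ideals are equal iff their reduced Gröbner bases coincide (the reduced basis is unique for a fixed ordering).
Buchberger on the first generating set:
f_1 = -4a - 2b, LT = a.
f_2 = ¾a² - 3ab + 2b - 12c + 5/4, LT = a².

S(f_1,f_2): lcm = a². S = 9/2ab - 8/3b + 16c - 5/3.
  reduce S modulo (f_1, f_2):
  remainder -9/4b² - 8/3b + 16c - 5/3 ≠ 0; add g_3 = -9/4b² - 8/3b + 16c - 5/3 to the basis.

The other S-polynomials (S(f_1,g_3), S(f_2,g_3)) all reduce to 0 modulo the current basis, so we have a Gröbner basis.
Inter-reduce: drop elements whose leading term is divisible by another's, tail-reduce, and make monic.
Reduced Gröbner basis: {b² + 32/27b - 64/9c + 20/27, a + ½b}.

Buchberger on the second generating set:
h_1 = ¾a² - 3ab - 44a - 20b - 12c + 5/4, LT = a².
h_2 = 15/4a² - 15ab - 8a + 6b - 60c + 25/4, LT = a².

S(h_1,h_2): lcm = a². S = -848/15a - 424/15b.
  reduce S modulo (h_1, h_2):
  remainder -848/15a - 424/15b ≠ 0; add k_3 = -848/15a - 424/15b to the basis.

S(h_1,k_3): lcm = a². S = -9/2ab - 176/3a - 80/3b - 16c + 5/3.
  reduce S modulo (h_1, h_2, k_3):
  remainder 9/4b² + 8/3b - 16c + 5/3 ≠ 0; add k_4 = 9/4b² + 8/3b - 16c + 5/3 to the basis.

The other S-polynomials (S(h_2,k_3), S(h_1,k_4), S(h_2,k_4), S(k_3,k_4)) all reduce to 0 modulo the current basis, so we have a Gröbner basis.
Inter-reduce: drop elements whose leading term is divisible by another's, tail-reduce, and make monic.
Reduced Gröbner basis: {b² + 32/27b - 64/9c + 20/27, a + ½b}.

The two bases agree; hence the ideals are identical.

Yes, the ideals are equal.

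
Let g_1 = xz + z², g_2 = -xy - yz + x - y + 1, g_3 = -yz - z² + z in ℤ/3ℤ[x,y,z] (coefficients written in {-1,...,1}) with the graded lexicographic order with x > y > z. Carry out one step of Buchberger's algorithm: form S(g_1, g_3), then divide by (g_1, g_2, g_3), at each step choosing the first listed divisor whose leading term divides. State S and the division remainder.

lcm(LM(g_1), LM(g_3)) = xyz.
S = (lcm/LT(g_1))·g_1 − (lcm/LT(g_3))·g_3 = -xz² + yz² + xz.
Reduce S modulo (g_1, g_2, g_3) in that order:
  leading term xz²: subtract (-z)·g_1 from -xz² + yz² + xz → yz² + z³ + xz
  leading term yz²: subtract (-z)·g_3 from yz² + z³ + xz → xz + z²
  leading term xz: subtract (1)·g_1 from xz + z² → 0
The remainder is 0, so this S-polynomial contributes no new basis element.

S(g_1, g_3) = -xz² + yz² + xz; remainder on division = 0.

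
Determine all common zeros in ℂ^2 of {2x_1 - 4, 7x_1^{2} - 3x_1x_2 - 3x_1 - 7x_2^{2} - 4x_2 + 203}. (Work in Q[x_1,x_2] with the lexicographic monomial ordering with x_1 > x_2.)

{(2, -45/7), (2, 5)}

Compute a lex Gröbner basis by Buchberger's algorithm.
f_1 = 2x_1 - 4, LT = x_1.
f_2 = 7x_1^{2} - 3x_1x_2 - 3x_1 - 7x_2^{2} - 4x_2 + 203, LT = x_1^{2}.

S(f_1,f_2): lcm = x_1^{2}. S = \tfrac{3}{7}x_1x_2 - \tfrac{11}{7}x_1 + x_2^{2} + \tfrac{4}{7}x_2 - 29.
  reduce S modulo (f_1, f_2):
  remainder x_2^{2} + \tfrac{10}{7}x_2 - \tfrac{225}{7} ≠ 0; add h_3 = x_2^{2} + \tfrac{10}{7}x_2 - \tfrac{225}{7} to the basis.

The other S-polynomials (S(f_1,h_3), S(f_2,h_3)) all reduce to 0 modulo the current basis, so we have a Gröbner basis.
Inter-reduce: drop elements whose leading term is divisible by another's, tail-reduce, and make monic.
Reduced Gröbner basis: {x_1 - 2, x_2^{2} + \tfrac{10}{7}x_2 - \tfrac{225}{7}}.

The lex basis is triangular: the last element involves only x_2. Solving x_2^{2} + \tfrac{10}{7}x_2 - \tfrac{225}{7} = 0 gives x_2 ∈ {-45/7, 5}; substituting each value into the earlier elements determines the remaining variables.
  x_2 = -45/7: the earlier basis element becomes x_1 - 2 = 0, giving x_1 = 2 — point (2, -45/7).
  x_2 = 5: the earlier basis element becomes x_1 - 2 = 0, giving x_1 = 2 — point (2, 5).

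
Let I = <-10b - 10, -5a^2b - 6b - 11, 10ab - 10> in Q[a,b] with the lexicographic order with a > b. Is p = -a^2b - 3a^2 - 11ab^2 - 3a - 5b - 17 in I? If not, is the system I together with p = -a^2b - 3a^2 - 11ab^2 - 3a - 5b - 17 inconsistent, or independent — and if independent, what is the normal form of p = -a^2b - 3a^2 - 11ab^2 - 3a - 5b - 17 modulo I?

First compute the reduced Gröbner basis of I by Buchberger's algorithm.
f_1 = -10b - 10, LT = b.
f_2 = -5a^2b - 6b - 11, LT = a^2b.
f_3 = 10ab - 10, LT = ab.

S(f_1,f_2): lcm = a^2b. S = a^2 - 6/5b - 11/5.
  reduce S modulo (f_1, f_2, f_3):
  remainder a^2 - 1 ≠ 0; add h_4 = a^2 - 1 to the basis.

S(f_1,f_3): lcm = ab. S = a + 1.
  reduce S modulo (f_1, f_2, f_3, h_4):
  remainder a + 1 ≠ 0; add h_5 = a + 1 to the basis.

The other S-polynomials (S(f_2,f_3), S(f_1,h_4), S(f_2,h_4), S(f_3,h_4), S(f_1,h_5), S(f_2,h_5), S(f_3,h_5), S(h_4,h_5)) all reduce to 0 modulo the current basis, so we have a Gröbner basis.
Inter-reduce: drop elements whose leading term is divisible by another's, tail-reduce, and make monic.
Reduced Gröbner basis: {a + 1, b + 1}.
Label its elements g_1 = a + 1, g_2 = b + 1.

Reduce p = -a^2b - 3a^2 - 11ab^2 - 3a - 5b - 17 modulo G:
  leading term a^2b: subtract (-ab)·g_1 from -a^2b - 3a^2 - 11ab^2 - 3a - 5b - 17 → -3a^2 - 11ab^2 + ab - 3a - 5b - 17
  leading term a^2: subtract (-3a)·g_1 from -3a^2 - 11ab^2 + ab - 3a - 5b - 17 → -11ab^2 + ab - 5b - 17
  leading term ab^2: subtract (-11b^2)·g_1 from -11ab^2 + ab - 5b - 17 → ab + 11b^2 - 5b - 17
  leading term ab: subtract (b)·g_1 from ab + 11b^2 - 5b - 17 → 11b^2 - 6b - 17
  leading term b^2: subtract (11b)·g_2 from 11b^2 - 6b - 17 → -17b - 17
  leading term b: subtract (-17)·g_2 from -17b - 17 → 0
  normal form = 0.
Since the normal form is 0, p ∈ I.

Ideal membership is decidable via reduction modulo a Gröbner basis.

-a^2b - 3a^2 - 11ab^2 - 3a - 5b - 17 lies in I (it reduces to 0).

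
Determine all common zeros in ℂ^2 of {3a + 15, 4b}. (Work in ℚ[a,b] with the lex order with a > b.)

{(-5, 0)}

Compute a lex Gröbner basis by Buchberger's algorithm.
f_1 = 3a + 15, LT = a.
f_2 = 4b, LT = b.

The S-polynomials (S(f_1,f_2)) all reduce to 0 modulo the current basis, so we have a Gröbner basis.
Inter-reduce: drop elements whose leading term is divisible by another's, tail-reduce, and make monic.
Reduced Gröbner basis: {a + 5, b}.

Since the basis is lex-ordered, b is univariate in b. Its roots are {0}. Back-substituting each root into the other basis elements fixes the other coordinates.
  b = 0: the earlier basis element becomes a + 5 = 0, giving a = -5 — point (-5, 0).
This is the nonlinear analogue of row-reducing a linear system.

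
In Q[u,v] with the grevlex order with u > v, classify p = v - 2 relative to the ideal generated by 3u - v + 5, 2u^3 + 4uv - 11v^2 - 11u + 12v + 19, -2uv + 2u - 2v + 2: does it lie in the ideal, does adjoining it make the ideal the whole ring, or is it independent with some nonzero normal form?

First compute the reduced Gröbner basis of I by Buchberger's algorithm.
f_1 = 3u - v + 5, LT = u.
f_2 = 2u^3 + 4uv - 11v^2 - 11u + 12v + 19, LT = u^3.
f_3 = -2uv + 2u - 2v + 2, LT = uv.

S(f_1,f_2): lcm = u^3. S = -1/3u^2v + 5/3u^2 - 2uv + 11/2v^2 + 11/2u - 6v - 19/2.
  leading term u^2v: subtract (-1/9uv)·f_1 from -1/3u^2v + 5/3u^2 - 2uv + 11/2v^2 + 11/2u - 6v - 19/2 → -1/9uv^2 + 5/3u^2 - 13/9uv + 11/2v^2 + 11/2u - 6v - 19/2
  leading term uv^2: subtract (-1/27v^2)·f_1 from -1/9uv^2 + 5/3u^2 - 13/9uv + 11/2v^2 + 11/2u - 6v - 19/2 → -1/27v^3 + 5/3u^2 - 13/9uv + 307/54v^2 + 11/2u - 6v - 19/2
  leading term v^3: no divisor's leading term divides it; move -1/27v^3 to the remainder.
  leading term u^2: subtract (5/9u)·f_1 from 5/3u^2 - 13/9uv + 307/54v^2 + 11/2u - 6v - 19/2 → -8/9uv + 307/54v^2 + 49/18u - 6v - 19/2
  leading term uv: subtract (-8/27v)·f_1 from -8/9uv + 307/54v^2 + 49/18u - 6v - 19/2 → 97/18v^2 + 49/18u - 122/27v - 19/2
  leading term v^2: no divisor's leading term divides it; move 97/18v^2 to the remainder.
  leading term u: subtract (49/54)·f_1 from 49/18u - 122/27v - 19/2 → -65/18v - 379/27
  leading term v: no divisor's leading term divides it; move -65/18v to the remainder.
  leading term 1: no divisor's leading term divides it; move -379/27 to the remainder.
  remainder -1/27v^3 + 97/18v^2 - 65/18v - 379/27 ≠ 0; add h_4 = -1/27v^3 + 97/18v^2 - 65/18v - 379/27 to the basis.

S(f_1,f_3): lcm = uv. S = -1/3v^2 + u + 2/3v + 1.
  leading term v^2: no divisor's leading term divides it; move -1/3v^2 to the remainder.
  leading term u: subtract (1/3)·f_1 from u + 2/3v + 1 → v - 2/3
  leading term v: no divisor's leading term divides it; move v to the remainder.
  leading term 1: no divisor's leading term divides it; move -2/3 to the remainder.
  remainder -1/3v^2 + v - 2/3 ≠ 0; add h_5 = -1/3v^2 + v - 2/3 to the basis.

S(f_2,f_3): lcm = u^3v. S = u^3 - u^2v + 2uv^2 - 11/2v^3 + u^2 - 11/2uv + 6v^2 + 19/2v.
  leading term u^3: subtract (1/3u^2)·f_1 from u^3 - u^2v + 2uv^2 - 11/2v^3 + u^2 - 11/2uv + 6v^2 + 19/2v → -2/3u^2v + 2uv^2 - 11/2v^3 - 2/3u^2 - 11/2uv + 6v^2 + 19/2v
  leading term u^2v: subtract (-2/9uv)·f_1 from -2/3u^2v + 2uv^2 - 11/2v^3 - 2/3u^2 - 11/2uv + 6v^2 + 19/2v → 16/9uv^2 - 11/2v^3 - 2/3u^2 - 79/18uv + 6v^2 + 19/2v
  leading term uv^2: subtract (16/27v^2)·f_1 from 16/9uv^2 - 11/2v^3 - 2/3u^2 - 79/18uv + 6v^2 + 19/2v → -265/54v^3 - 2/3u^2 - 79/18uv + 82/27v^2 + 19/2v
  leading term v^3: subtract (265/2)·h_4 from -265/54v^3 - 2/3u^2 - 79/18uv + 82/27v^2 + 19/2v → -2/3u^2 - 79/18uv - 76787/108v^2 + 17567/36v + 100435/54
  leading term u^2: subtract (-2/9u)·f_1 from -2/3u^2 - 79/18uv - 76787/108v^2 + 17567/36v + 100435/54 → -83/18uv - 76787/108v^2 + 10/9u + 17567/36v + 100435/54
  leading term uv: subtract (-83/54v)·f_1 from -83/18uv - 76787/108v^2 + 10/9u + 17567/36v + 100435/54 → -25651/36v^2 + 10/9u + 53531/108v + 100435/54
  leading term v^2: subtract (25651/12)·h_5 from -25651/36v^2 + 10/9u + 53531/108v + 100435/54 → 10/9u - 44332/27v + 88694/27
  leading term u: subtract (10/27)·f_1 from 10/9u - 44332/27v + 88694/27 → -14774/9v + 29548/9
  leading term v: no divisor's leading term divides it; move -14774/9v to the remainder.
  leading term 1: no divisor's leading term divides it; move 29548/9 to the remainder.
  remainder -14774/9v + 29548/9 ≠ 0; add h_6 = -14774/9v + 29548/9 to the basis.

The other S-polynomials (S(f_1,h_4), S(f_2,h_4), S(f_3,h_4), S(f_1,h_5), S(f_2,h_5), S(f_3,h_5), S(h_4,h_5), S(f_1,h_6), S(f_2,h_6), S(f_3,h_6), S(h_4,h_6), S(h_5,h_6)) all reduce to 0 modulo the current basis, so we have a Gröbner basis.
Inter-reduce: drop elements whose leading term is divisible by another's, tail-reduce, and make monic.
Reduced Gröbner basis: {u + 1, v - 2}.
Label its elements g_1 = u + 1, g_2 = v - 2.

Reduce p = v - 2 modulo G:
  leading term v: subtract (1)·g_2 from v - 2 → 0
  normal form = 0.
Since the normal form is 0, p ∈ I.

v - 2 lies in I (it reduces to 0).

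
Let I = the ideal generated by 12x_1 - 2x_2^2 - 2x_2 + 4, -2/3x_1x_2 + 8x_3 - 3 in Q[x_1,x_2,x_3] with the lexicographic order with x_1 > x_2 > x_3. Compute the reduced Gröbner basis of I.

G = {x_1 - 1/6x_2^2 - 1/6x_2 + 1/3, x_2^3 + x_2^2 - 2x_2 - 72x_3 + 27}

The reduced Gröbner basis is the canonical form of the ideal for this ordering.

f_1 = 12x_1 - 2x_2^2 - 2x_2 + 4, LT = x_1.
f_2 = -2/3x_1x_2 + 8x_3 - 3, LT = x_1x_2.

S(f_1,f_2): lcm = x_1x_2. S = -1/6x_2^3 - 1/6x_2^2 + 1/3x_2 + 12x_3 - 9/2.
  reduce S modulo (f_1, f_2):
  remainder -1/6x_2^3 - 1/6x_2^2 + 1/3x_2 + 12x_3 - 9/2 ≠ 0; add g_3 = -1/6x_2^3 - 1/6x_2^2 + 1/3x_2 + 12x_3 - 9/2 to the basis.

The other S-polynomials (S(f_1,g_3), S(f_2,g_3)) all reduce to 0 modulo the current basis, so we have a Gröbner basis.
Inter-reduce: drop elements whose leading term is divisible by another's, tail-reduce, and make monic.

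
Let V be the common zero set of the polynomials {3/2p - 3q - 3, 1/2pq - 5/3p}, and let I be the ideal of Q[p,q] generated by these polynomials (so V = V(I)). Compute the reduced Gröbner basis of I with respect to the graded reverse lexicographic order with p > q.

G = {q^2 - 7/3q - 10/3, p - 2q - 2}

f_1 = 3/2p - 3q - 3, LT = p.
f_2 = 1/2pq - 5/3p, LT = pq.

S(f_1,f_2): lcm = pq. S = -2q^2 + 10/3p - 2q.
  reduce S modulo (f_1, f_2):
  remainder -2q^2 + 14/3q + 20/3 ≠ 0; add g_3 = -2q^2 + 14/3q + 20/3 to the basis.

The other S-polynomials (S(f_1,g_3), S(f_2,g_3)) all reduce to 0 modulo the current basis, so we have a Gröbner basis.
Inter-reduce: drop elements whose leading term is divisible by another's, tail-reduce, and make monic.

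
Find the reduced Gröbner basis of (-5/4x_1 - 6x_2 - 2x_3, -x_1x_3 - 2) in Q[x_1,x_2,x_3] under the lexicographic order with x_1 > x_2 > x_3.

This is the nonlinear analogue of row-reducing a linear system.

f_1 = -5/4x_1 - 6x_2 - 2x_3, LT = x_1.
f_2 = -x_1x_3 - 2, LT = x_1x_3.

S(f_1,f_2): lcm = x_1x_3. S = 24/5x_2x_3 + 8/5x_3^2 - 2.
  leading term x_2x_3: no divisor's leading term divides it; move 24/5x_2x_3 to the remainder.
  leading term x_3^2: no divisor's leading term divides it; move 8/5x_3^2 to the remainder.
  leading term 1: no divisor's leading term divides it; move -2 to the remainder.
  remainder 24/5x_2x_3 + 8/5x_3^2 - 2 ≠ 0; add g_3 = 24/5x_2x_3 + 8/5x_3^2 - 2 to the basis.

The other S-polynomials (S(f_1,g_3), S(f_2,g_3)) all reduce to 0 modulo the current basis, so we have a Gröbner basis.
Inter-reduce: drop elements whose leading term is divisible by another's, tail-reduce, and make monic.

G = {x_1 + 24/5x_2 + 8/5x_3, x_2x_3 + 1/3x_3^2 - 5/12}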